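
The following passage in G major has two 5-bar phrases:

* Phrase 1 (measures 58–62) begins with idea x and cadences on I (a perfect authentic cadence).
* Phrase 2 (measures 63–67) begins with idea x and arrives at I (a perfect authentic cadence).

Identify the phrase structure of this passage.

Both phrases have the same opening (x) and the same cadence (perfect authentic cadence): the second is a restatement, not a consequent, so this is a repeated phrase rather than a period.

repeated phrase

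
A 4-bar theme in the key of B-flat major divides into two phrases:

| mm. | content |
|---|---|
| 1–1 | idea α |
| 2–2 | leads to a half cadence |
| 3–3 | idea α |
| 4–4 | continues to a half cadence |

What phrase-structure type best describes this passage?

repeated phrase

Both phrases have the same opening (α) and the same cadence (half cadence): the second is a restatement, not a consequent, so this is a repeated phrase rather than a period.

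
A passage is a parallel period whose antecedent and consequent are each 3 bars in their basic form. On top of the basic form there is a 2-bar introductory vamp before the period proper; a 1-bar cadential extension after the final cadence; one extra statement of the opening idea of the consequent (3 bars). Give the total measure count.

12 measures

Basic parallel period: 3 + 3 = 6 bars.
6 (basic form) + 2 (introduction) + 1 (cadential extension) + 3 (extra statement) = 12.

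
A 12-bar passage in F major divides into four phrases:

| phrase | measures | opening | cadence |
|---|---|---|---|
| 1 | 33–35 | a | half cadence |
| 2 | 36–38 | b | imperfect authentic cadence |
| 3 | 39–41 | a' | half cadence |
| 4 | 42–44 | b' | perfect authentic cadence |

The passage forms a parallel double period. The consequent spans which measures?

measures 39–44

In a double period the four phrases pair into a large antecedent (phrases 1–2, ending imperfect authentic cadence) and a large consequent (phrases 3–4, ending perfect authentic cadence). The consequent spans mm. 39–44.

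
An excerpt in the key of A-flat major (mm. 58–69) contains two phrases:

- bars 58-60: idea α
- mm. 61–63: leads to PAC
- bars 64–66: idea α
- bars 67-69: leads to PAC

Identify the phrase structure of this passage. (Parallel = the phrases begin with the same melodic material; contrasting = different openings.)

Both phrases have the same opening (α) and the same cadence (perfect authentic cadence): the second is a restatement, not a consequent, so this is a repeated phrase rather than a period.

repeated phrase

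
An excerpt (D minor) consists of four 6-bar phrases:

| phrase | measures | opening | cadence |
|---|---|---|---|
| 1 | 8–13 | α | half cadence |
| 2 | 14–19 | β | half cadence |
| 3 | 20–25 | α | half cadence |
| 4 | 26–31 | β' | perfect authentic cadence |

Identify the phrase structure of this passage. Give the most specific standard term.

parallel double period

Four phrases in two halves: the first half (mm. 8–19) ends with a half cadence, the second (measures 20–31) with a perfect authentic cadence — a large antecedent–consequent pair, i.e. a double period.
Phrase 3 begins with the same material as phrase 1, making it parallel.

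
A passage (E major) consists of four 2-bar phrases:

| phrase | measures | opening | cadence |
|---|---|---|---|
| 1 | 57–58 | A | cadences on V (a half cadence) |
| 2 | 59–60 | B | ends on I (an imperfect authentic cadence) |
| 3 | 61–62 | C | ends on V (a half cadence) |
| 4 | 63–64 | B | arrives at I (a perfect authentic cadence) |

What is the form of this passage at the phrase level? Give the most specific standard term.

Four phrases in two halves: the first half (mm. 57–60) ends with an imperfect authentic cadence, the second (mm. 61-64) with a perfect authentic cadence — a large antecedent–consequent pair, i.e. a double period.
Phrase 3 begins with different material from phrase 1, making it contrasting.

contrasting double period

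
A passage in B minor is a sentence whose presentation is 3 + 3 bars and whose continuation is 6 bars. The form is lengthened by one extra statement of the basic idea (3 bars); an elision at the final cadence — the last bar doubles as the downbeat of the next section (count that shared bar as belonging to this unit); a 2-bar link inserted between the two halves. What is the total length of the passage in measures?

17 measures

Basic sentence: 3 + 3 + 6 = 12 bars.
12 (basic form) + 3 (extra statement) + 2 (link) = 17.
The elision shares a bar with the next section but does not change this unit's count.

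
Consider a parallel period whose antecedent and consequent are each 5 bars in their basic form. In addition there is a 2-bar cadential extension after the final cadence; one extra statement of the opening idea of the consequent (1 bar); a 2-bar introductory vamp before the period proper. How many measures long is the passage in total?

15 measures

Basic parallel period: 5 + 5 = 10 bars.
10 (basic form) + 2 (cadential extension) + 1 (extra statement) + 2 (introduction) = 15.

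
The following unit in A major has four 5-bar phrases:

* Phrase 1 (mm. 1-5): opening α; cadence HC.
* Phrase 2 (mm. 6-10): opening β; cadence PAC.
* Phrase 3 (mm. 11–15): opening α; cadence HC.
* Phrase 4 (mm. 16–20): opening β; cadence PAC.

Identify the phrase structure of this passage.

The cadence pattern HC–PAC–HC–PAC is weak–strong twice, and phrases 3–4 restate phrases 1–2: a period heard twice, not a double period (which would end weakly at phrase 2).

repeated period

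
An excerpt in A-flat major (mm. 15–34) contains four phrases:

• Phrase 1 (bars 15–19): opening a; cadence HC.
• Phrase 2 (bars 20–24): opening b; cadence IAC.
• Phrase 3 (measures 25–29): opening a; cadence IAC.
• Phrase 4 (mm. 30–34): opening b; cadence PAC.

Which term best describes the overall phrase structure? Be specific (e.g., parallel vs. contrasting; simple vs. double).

Four phrases in two halves: the first half (measures 15-24) ends with an imperfect authentic cadence, the second (mm. 25–34) with a perfect authentic cadence — a large antecedent–consequent pair, i.e. a double period.
Phrase 3 begins with the same material as phrase 1, making it parallel.

parallel double period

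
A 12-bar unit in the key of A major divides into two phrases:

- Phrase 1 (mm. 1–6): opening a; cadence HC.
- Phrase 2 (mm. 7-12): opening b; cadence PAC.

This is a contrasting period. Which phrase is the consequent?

phrase 2

The phrase ending with the weaker cadence (half cadence) is the antecedent; the one ending more conclusively (perfect authentic cadence) is the consequent. The consequent is phrase 2.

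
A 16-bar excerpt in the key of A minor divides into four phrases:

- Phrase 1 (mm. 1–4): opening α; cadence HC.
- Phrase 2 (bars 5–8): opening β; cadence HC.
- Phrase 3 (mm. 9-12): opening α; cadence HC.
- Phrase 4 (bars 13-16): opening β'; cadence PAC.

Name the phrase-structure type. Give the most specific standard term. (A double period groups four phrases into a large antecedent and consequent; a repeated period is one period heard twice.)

parallel double period

Four phrases in two halves: the first half (mm. 1-8) ends with a half cadence, the second (bars 9-16) with a perfect authentic cadence — a large antecedent–consequent pair, i.e. a double period.
Phrase 3 begins with the same material as phrase 1, making it parallel.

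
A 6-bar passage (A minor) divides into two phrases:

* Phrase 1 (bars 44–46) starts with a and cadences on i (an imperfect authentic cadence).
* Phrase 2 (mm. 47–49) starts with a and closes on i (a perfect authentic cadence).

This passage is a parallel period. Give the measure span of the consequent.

The antecedent is the phrase ending with the weaker cadence (imperfect authentic cadence, phrase 1) and the consequent the one ending more conclusively (perfect authentic cadence, phrase 2); the consequent is bars 47-49.

measures 47–49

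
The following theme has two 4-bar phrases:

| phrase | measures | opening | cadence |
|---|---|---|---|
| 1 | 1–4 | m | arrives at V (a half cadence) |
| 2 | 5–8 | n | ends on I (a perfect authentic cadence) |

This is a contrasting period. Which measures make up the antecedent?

measures 1–4

The phrase ending with the weaker cadence (half cadence) is the antecedent; the one ending more conclusively (perfect authentic cadence) is the consequent. The antecedent is measures 1–4.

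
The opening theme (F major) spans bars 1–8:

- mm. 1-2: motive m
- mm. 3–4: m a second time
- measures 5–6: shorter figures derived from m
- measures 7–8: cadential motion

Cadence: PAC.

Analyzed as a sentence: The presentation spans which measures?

The presentation of a sentence is the basic idea (measures 1-2) plus its repetition (bars 3–4); the presentation is therefore bars 1–4.

measures 1–4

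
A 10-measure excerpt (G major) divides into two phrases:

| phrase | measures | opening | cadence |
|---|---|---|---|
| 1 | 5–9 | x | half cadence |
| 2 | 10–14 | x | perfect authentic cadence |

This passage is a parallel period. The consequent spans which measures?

measures 10–14

The antecedent is the phrase ending with the weaker cadence (half cadence, phrase 1) and the consequent the one ending more conclusively (perfect authentic cadence, phrase 2); the consequent is measures 10-14.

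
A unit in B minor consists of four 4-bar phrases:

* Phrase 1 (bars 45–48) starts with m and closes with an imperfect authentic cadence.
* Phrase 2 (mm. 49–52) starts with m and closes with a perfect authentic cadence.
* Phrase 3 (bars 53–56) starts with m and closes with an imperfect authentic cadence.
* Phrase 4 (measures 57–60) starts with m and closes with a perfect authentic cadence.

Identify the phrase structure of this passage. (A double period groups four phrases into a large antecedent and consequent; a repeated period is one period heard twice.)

repeated period

The cadence pattern IAC–PAC–IAC–PAC is weak–strong twice, and phrases 3–4 restate phrases 1–2: a period heard twice, not a double period (which would end weakly at phrase 2).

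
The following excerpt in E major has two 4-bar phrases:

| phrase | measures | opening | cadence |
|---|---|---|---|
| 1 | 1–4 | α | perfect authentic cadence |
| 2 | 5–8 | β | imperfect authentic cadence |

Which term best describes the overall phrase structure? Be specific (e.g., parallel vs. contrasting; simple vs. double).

The second phrase closes with an imperfect authentic cadence, which is not stronger than the first phrase's perfect authentic cadence; without a weak→strong cadential pair there is no antecedent–consequent relationship, so this is a phrase group rather than a period.

phrase group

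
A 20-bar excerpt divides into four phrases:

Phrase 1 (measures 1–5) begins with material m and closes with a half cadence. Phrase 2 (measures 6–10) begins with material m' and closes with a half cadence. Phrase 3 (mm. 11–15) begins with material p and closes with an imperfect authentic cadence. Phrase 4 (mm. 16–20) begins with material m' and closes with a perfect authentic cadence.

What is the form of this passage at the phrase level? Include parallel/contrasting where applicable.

contrasting double period

Four phrases in two halves: the first half (bars 1–10) ends with a half cadence, the second (bars 11-20) with a perfect authentic cadence — a large antecedent–consequent pair, i.e. a double period.
Phrase 3 begins with different material from phrase 1, making it contrasting.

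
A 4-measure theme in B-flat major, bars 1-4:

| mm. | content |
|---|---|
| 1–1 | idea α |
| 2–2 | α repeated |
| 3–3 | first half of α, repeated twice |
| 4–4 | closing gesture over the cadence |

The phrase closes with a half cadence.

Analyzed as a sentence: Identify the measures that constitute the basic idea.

The presentation of a sentence is the basic idea (m. 1) plus its repetition (m. 2); the basic idea is therefore bar 1.

measures 1–1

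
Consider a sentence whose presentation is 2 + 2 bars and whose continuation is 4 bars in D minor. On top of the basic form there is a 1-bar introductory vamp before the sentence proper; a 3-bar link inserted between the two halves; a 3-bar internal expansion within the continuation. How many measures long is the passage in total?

15 measures

Basic sentence: 2 + 2 + 4 = 8 bars.
8 (basic form) + 1 (introduction) + 3 (link) + 3 (internal expansion) = 15.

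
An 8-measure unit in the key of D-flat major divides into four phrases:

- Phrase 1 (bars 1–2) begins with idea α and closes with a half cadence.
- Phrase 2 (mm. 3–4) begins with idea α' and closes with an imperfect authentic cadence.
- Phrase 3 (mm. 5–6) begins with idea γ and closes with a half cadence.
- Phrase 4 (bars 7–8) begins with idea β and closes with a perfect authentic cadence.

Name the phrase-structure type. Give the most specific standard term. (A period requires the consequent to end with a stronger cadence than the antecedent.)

contrasting double period

Four phrases in two halves: the first half (measures 1–4) ends with an imperfect authentic cadence, the second (mm. 5–8) with a perfect authentic cadence — a large antecedent–consequent pair, i.e. a double period.
Phrase 3 begins with different material from phrase 1, making it contrasting.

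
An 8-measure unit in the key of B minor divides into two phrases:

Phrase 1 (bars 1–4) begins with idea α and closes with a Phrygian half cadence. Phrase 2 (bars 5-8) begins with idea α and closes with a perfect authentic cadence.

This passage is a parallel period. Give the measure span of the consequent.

The antecedent is the phrase ending with the weaker cadence (Phrygian half cadence, phrase 1) and the consequent the one ending more conclusively (perfect authentic cadence, phrase 2); the consequent is mm. 5–8.

measures 5–8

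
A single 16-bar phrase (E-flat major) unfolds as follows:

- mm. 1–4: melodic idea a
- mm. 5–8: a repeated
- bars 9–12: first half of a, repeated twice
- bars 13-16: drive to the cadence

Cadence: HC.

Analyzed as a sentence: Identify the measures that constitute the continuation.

measures 9–16

After the presentation (mm. 1-8), the continuation covers the fragmentation through the cadence: mm. 9–16.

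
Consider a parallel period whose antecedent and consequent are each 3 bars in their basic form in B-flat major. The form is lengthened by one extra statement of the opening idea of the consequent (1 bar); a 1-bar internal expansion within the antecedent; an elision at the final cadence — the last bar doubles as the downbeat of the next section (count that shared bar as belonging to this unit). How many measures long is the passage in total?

Basic parallel period: 3 + 3 = 6 bars.
6 (basic form) + 1 (extra statement) + 1 (internal expansion) = 8.
The elision shares a bar with the next section but does not change this unit's count.

8 measures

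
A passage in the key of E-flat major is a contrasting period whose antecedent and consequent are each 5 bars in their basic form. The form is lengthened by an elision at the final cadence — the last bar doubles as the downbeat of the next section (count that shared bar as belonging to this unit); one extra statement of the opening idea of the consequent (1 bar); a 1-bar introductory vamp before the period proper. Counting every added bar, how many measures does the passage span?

12 measures

Basic contrasting period: 5 + 5 = 10 bars.
10 (basic form) + 1 (extra statement) + 1 (introduction) = 12.
The elision shares a bar with the next section but does not change this unit's count.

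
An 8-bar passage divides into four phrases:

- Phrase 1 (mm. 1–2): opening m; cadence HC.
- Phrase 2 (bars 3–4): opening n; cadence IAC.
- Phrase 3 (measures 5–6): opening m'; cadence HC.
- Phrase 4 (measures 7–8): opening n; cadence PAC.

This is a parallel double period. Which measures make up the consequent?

In a double period the first pair of phrases (ending imperfect authentic cadence) is the large antecedent and the second pair (ending perfect authentic cadence) is the large consequent; the consequent is measures 5–8.

measures 5–8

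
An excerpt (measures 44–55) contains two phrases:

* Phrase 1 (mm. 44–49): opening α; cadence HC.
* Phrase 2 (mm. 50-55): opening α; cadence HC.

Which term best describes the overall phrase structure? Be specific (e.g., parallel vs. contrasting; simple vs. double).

Both phrases have the same opening (α) and the same cadence (half cadence): the second is a restatement, not a consequent, so this is a repeated phrase rather than a period.

repeated phrase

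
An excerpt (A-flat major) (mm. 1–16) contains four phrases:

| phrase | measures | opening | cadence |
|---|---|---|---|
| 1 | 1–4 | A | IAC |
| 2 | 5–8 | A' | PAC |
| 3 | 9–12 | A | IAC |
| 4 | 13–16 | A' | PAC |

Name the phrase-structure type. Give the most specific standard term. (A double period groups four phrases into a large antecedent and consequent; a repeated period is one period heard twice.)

repeated period

The cadence pattern IAC–PAC–IAC–PAC is weak–strong twice, and phrases 3–4 restate phrases 1–2: a period heard twice, not a double period (which would end weakly at phrase 2).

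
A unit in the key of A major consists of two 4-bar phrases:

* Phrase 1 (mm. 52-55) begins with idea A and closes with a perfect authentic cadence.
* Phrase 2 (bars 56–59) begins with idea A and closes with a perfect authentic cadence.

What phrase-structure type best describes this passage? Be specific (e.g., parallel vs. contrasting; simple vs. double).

Both phrases have the same opening (A) and the same cadence (perfect authentic cadence): the second is a restatement, not a consequent, so this is a repeated phrase rather than a period.

repeated phrase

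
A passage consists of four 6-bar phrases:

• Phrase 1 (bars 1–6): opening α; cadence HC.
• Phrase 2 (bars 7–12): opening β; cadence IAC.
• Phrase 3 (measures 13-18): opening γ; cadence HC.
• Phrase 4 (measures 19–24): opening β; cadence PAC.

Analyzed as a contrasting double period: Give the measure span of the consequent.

In a double period the four phrases pair into a large antecedent (phrases 1–2, ending imperfect authentic cadence) and a large consequent (phrases 3–4, ending perfect authentic cadence). The consequent spans mm. 13–24.

measures 13–24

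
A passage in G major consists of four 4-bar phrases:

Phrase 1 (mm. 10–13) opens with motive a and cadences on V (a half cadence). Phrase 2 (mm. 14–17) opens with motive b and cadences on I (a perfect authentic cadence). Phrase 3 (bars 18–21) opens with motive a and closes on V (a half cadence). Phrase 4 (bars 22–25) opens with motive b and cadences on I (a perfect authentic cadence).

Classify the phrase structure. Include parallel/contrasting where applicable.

The cadence pattern HC–PAC–HC–PAC is weak–strong twice, and phrases 3–4 restate phrases 1–2: a period heard twice, not a double period (which would end weakly at phrase 2).

repeated period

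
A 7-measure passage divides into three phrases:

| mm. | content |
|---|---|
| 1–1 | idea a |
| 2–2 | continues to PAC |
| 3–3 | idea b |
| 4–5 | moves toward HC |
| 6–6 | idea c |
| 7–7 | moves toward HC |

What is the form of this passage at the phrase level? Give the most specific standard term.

phrase group

The final phrase closes with a half cadence, which is not stronger than the preceding half cadence; the 3 phrases lack an overall antecedent–consequent design and so form a phrase group.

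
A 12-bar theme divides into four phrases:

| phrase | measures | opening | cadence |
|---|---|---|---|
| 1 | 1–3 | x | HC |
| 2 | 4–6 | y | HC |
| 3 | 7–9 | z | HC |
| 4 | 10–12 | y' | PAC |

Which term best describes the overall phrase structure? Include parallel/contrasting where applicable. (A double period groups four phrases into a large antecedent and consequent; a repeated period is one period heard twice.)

contrasting double period

Four phrases in two halves: the first half (mm. 1–6) ends with a half cadence, the second (measures 7–12) with a perfect authentic cadence — a large antecedent–consequent pair, i.e. a double period.
Phrase 3 begins with different material from phrase 1, making it contrasting.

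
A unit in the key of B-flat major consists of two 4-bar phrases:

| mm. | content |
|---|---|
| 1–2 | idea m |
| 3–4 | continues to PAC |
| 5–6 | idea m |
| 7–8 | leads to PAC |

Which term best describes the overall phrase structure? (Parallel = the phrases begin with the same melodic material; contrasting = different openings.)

repeated phrase

Both phrases have the same opening (m) and the same cadence (perfect authentic cadence): the second is a restatement, not a consequent, so this is a repeated phrase rather than a period.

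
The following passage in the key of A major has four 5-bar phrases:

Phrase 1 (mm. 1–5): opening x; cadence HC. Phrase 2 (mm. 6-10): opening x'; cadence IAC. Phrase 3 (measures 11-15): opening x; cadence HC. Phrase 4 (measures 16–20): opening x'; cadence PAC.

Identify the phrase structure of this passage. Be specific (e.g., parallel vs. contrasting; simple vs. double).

parallel double period

Four phrases in two halves: the first half (mm. 1–10) ends with an imperfect authentic cadence, the second (measures 11-20) with a perfect authentic cadence — a large antecedent–consequent pair, i.e. a double period.
Phrase 3 begins with the same material as phrase 1, making it parallel.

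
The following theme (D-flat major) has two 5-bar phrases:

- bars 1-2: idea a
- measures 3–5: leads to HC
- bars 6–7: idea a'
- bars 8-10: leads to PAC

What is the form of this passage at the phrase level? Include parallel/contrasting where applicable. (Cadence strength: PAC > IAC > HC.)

Phrase 1 ends with a half cadence (weaker) and phrase 2 with a perfect authentic cadence (stronger): antecedent + consequent = a period.
The two phrases open with the same material (a / a'), so the period is parallel.

parallel period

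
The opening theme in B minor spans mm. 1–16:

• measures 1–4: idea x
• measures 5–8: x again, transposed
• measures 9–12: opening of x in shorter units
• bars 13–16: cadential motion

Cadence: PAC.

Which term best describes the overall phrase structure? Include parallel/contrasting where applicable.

sentence

Basic idea (measures 1-4) + its repetition (mm. 5-8) form the presentation; fragmentation and cadence (measures 9–16) form the continuation — the 16-bar whole is a sentence.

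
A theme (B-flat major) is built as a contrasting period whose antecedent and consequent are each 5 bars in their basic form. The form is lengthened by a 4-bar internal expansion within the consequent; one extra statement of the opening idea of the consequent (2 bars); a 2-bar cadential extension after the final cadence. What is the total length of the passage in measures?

18 measures

Basic contrasting period: 5 + 5 = 10 bars.
10 (basic form) + 4 (internal expansion) + 2 (extra statement) + 2 (cadential extension) = 18.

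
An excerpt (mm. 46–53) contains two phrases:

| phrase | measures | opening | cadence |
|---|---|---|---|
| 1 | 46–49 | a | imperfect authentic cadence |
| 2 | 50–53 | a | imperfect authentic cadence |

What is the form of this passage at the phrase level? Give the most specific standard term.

Both phrases have the same opening (a) and the same cadence (imperfect authentic cadence): the second is a restatement, not a consequent, so this is a repeated phrase rather than a period.

repeated phrase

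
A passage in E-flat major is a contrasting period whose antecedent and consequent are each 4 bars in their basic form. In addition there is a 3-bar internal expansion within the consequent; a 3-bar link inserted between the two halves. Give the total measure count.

Basic contrasting period: 4 + 4 = 8 bars.
8 (basic form) + 3 (internal expansion) + 3 (link) = 14.

14 measures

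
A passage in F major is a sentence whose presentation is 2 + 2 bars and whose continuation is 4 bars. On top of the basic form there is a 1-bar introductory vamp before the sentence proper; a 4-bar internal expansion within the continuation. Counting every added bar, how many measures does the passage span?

13 measures

Basic sentence: 2 + 2 + 4 = 8 bars.
8 (basic form) + 1 (introduction) + 4 (internal expansion) = 13.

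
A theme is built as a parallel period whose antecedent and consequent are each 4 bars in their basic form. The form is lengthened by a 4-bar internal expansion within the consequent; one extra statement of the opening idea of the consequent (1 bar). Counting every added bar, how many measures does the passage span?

13 measures

Basic parallel period: 4 + 4 = 8 bars.
8 (basic form) + 4 (internal expansion) + 1 (extra statement) = 13.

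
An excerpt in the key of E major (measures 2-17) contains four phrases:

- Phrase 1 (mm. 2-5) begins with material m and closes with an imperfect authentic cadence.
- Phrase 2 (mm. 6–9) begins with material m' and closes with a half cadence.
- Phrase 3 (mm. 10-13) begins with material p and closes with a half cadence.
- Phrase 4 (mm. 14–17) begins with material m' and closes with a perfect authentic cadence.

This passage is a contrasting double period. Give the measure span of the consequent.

In a double period the four phrases pair into a large antecedent (phrases 1–2, ending half cadence) and a large consequent (phrases 3–4, ending perfect authentic cadence). The consequent spans bars 10-17.

measures 10–17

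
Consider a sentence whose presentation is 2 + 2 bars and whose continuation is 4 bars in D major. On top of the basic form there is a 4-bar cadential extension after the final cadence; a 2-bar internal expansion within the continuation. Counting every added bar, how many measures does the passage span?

14 measures

Basic sentence: 2 + 2 + 4 = 8 bars.
8 (basic form) + 4 (cadential extension) + 2 (internal expansion) = 14.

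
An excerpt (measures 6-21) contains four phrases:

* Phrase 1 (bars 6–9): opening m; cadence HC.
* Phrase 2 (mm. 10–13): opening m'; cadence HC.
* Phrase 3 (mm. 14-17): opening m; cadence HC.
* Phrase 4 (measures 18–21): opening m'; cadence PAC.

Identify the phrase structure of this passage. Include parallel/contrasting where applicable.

Four phrases in two halves: the first half (mm. 6–13) ends with a half cadence, the second (bars 14-21) with a perfect authentic cadence — a large antecedent–consequent pair, i.e. a double period.
Phrase 3 begins with the same material as phrase 1, making it parallel.

parallel double period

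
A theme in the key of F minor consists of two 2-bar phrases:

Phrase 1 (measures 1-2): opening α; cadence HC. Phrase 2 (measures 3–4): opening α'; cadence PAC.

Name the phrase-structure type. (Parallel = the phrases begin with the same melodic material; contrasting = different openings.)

parallel period

Phrase 1 ends with a half cadence (weaker) and phrase 2 with a perfect authentic cadence (stronger): antecedent + consequent = a period.
The two phrases open with the same material (α / α'), so the period is parallel.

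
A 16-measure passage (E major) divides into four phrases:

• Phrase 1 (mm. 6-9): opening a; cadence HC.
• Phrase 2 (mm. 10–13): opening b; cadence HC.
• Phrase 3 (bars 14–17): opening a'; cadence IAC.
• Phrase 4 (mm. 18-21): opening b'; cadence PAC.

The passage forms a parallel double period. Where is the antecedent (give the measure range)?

In a double period the four phrases pair into a large antecedent (phrases 1–2, ending half cadence) and a large consequent (phrases 3–4, ending perfect authentic cadence). The antecedent spans mm. 6–13.

measures 6–13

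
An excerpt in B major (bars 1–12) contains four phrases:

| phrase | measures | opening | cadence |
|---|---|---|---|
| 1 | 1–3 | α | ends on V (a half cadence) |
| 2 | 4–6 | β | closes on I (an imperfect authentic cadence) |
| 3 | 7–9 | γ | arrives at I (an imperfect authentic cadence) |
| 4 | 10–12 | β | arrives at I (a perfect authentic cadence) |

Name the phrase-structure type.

Four phrases in two halves: the first half (mm. 1–6) ends with an imperfect authentic cadence, the second (measures 7–12) with a perfect authentic cadence — a large antecedent–consequent pair, i.e. a double period.
Phrase 3 begins with different material from phrase 1, making it contrasting.

contrasting double period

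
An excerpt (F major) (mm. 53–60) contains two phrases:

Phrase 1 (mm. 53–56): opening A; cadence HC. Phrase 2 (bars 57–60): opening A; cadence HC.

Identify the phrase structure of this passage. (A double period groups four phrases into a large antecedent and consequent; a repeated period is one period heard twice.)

Both phrases have the same opening (A) and the same cadence (half cadence): the second is a restatement, not a consequent, so this is a repeated phrase rather than a period.

repeated phrase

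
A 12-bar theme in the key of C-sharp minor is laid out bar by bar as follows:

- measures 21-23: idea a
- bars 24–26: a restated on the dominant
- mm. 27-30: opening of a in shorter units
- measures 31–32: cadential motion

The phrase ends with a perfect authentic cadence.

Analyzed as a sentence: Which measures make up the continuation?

measures 27–32

After the presentation (mm. 21–26), the continuation covers the fragmentation through the cadence: mm. 27-32.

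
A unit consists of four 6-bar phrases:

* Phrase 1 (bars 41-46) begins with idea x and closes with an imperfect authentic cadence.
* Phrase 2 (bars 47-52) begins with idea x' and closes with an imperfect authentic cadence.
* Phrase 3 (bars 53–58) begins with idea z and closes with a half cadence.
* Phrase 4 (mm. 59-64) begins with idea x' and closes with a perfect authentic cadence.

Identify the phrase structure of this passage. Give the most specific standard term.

contrasting double period

Four phrases in two halves: the first half (mm. 41-52) ends with an imperfect authentic cadence, the second (mm. 53–64) with a perfect authentic cadence — a large antecedent–consequent pair, i.e. a double period.
Phrase 3 begins with different material from phrase 1, making it contrasting.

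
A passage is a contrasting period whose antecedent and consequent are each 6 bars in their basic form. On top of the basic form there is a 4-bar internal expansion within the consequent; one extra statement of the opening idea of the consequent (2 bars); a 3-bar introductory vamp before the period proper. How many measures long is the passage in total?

Basic contrasting period: 6 + 6 = 12 bars.
12 (basic form) + 4 (internal expansion) + 2 (extra statement) + 3 (introduction) = 21.

21 measures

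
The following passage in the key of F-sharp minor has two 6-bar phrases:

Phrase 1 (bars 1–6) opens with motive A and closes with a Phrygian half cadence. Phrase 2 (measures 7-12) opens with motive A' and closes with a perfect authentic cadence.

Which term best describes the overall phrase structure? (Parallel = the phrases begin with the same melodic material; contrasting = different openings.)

Phrase 1 ends with a Phrygian half cadence (weaker) and phrase 2 with a perfect authentic cadence (stronger): antecedent + consequent = a period.
The two phrases open with the same material (A / A'), so the period is parallel.

parallel period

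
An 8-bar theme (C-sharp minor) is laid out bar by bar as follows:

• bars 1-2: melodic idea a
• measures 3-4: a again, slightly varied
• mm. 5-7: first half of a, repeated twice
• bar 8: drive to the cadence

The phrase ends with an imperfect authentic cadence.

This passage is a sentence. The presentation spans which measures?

The presentation of a sentence is the basic idea (mm. 1-2) plus its repetition (mm. 3–4); the presentation is therefore measures 1-4.

measures 1–4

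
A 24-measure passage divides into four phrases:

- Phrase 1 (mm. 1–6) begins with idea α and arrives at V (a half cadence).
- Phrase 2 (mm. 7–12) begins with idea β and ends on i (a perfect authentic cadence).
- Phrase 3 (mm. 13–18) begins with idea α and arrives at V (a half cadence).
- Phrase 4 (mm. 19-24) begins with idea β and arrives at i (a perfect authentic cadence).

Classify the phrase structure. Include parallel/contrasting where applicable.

repeated period

The cadence pattern HC–PAC–HC–PAC is weak–strong twice, and phrases 3–4 restate phrases 1–2: a period heard twice, not a double period (which would end weakly at phrase 2).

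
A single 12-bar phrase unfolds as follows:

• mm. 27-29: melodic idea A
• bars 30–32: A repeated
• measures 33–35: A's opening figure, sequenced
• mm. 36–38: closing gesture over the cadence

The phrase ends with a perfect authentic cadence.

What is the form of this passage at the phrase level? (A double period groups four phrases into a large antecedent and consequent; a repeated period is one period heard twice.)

sentence

Basic idea (mm. 27-29) + its repetition (measures 30–32) form the presentation; fragmentation and cadence (mm. 33-38) form the continuation — the 12-bar whole is a sentence.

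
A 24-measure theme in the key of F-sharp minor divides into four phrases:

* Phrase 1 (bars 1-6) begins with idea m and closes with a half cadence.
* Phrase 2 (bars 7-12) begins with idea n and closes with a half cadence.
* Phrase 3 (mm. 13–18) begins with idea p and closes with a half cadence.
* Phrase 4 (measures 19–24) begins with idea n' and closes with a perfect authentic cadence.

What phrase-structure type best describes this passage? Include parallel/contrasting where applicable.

Four phrases in two halves: the first half (mm. 1–12) ends with a half cadence, the second (mm. 13–24) with a perfect authentic cadence — a large antecedent–consequent pair, i.e. a double period.
Phrase 3 begins with different material from phrase 1, making it contrasting.

contrasting double period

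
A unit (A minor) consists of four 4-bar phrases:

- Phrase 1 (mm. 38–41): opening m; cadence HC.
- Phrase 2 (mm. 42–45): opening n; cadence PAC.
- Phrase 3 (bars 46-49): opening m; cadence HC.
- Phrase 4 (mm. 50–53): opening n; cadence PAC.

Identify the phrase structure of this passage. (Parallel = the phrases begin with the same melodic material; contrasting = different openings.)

The cadence pattern HC–PAC–HC–PAC is weak–strong twice, and phrases 3–4 restate phrases 1–2: a period heard twice, not a double period (which would end weakly at phrase 2).

repeated period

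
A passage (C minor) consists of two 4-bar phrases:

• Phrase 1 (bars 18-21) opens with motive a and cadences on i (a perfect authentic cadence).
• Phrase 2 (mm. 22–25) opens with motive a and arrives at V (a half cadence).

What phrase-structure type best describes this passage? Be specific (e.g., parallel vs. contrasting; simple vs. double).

phrase group

The second phrase closes with a half cadence, which is not stronger than the first phrase's perfect authentic cadence; without a weak→strong cadential pair there is no antecedent–consequent relationship, so this is a phrase group rather than a period.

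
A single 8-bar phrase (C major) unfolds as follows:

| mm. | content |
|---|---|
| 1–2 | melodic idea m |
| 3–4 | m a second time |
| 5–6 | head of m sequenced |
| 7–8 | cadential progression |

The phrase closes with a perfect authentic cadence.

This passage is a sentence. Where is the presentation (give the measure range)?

measures 1–4

The presentation of a sentence is the basic idea (mm. 1–2) plus its repetition (bars 3-4); the presentation is therefore measures 1-4.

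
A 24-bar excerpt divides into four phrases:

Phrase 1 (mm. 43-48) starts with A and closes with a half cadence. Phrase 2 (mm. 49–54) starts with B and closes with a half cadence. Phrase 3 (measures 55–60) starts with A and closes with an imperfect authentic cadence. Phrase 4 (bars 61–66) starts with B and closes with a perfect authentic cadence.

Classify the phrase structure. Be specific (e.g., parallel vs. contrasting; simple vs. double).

parallel double period

Four phrases in two halves: the first half (mm. 43-54) ends with a half cadence, the second (bars 55-66) with a perfect authentic cadence — a large antecedent–consequent pair, i.e. a double period.
Phrase 3 begins with the same material as phrase 1, making it parallel.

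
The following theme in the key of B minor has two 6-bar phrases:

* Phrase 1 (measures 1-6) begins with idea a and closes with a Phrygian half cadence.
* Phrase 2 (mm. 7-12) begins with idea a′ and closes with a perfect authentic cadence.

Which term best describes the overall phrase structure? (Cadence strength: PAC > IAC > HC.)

Phrase 1 ends with a Phrygian half cadence (weaker) and phrase 2 with a perfect authentic cadence (stronger): antecedent + consequent = a period.
The two phrases open with the same material (a / a′), so the period is parallel.

parallel period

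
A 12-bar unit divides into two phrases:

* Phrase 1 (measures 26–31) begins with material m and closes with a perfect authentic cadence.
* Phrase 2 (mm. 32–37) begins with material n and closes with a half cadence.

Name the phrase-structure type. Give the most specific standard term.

phrase group

The second phrase closes with a half cadence, which is not stronger than the first phrase's perfect authentic cadence; without a weak→strong cadential pair there is no antecedent–consequent relationship, so this is a phrase group rather than a period.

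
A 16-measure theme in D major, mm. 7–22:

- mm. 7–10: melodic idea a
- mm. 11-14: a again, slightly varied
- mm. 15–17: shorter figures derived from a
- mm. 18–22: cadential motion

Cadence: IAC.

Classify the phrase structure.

sentence

Basic idea (measures 7–10) + its repetition (bars 11–14) form the presentation; fragmentation and cadence (bars 15–22) form the continuation — the 16-bar whole is a sentence.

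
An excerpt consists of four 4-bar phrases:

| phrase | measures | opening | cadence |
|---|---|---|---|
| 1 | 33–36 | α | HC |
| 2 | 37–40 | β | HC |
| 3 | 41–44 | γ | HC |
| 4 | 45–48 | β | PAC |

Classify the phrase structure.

Four phrases in two halves: the first half (bars 33–40) ends with a half cadence, the second (mm. 41–48) with a perfect authentic cadence — a large antecedent–consequent pair, i.e. a double period.
Phrase 3 begins with different material from phrase 1, making it contrasting.

contrasting double period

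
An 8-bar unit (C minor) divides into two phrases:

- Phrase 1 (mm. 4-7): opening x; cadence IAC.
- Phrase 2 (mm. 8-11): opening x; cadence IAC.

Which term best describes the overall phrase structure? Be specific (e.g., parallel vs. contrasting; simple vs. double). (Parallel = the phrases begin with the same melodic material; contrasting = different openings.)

Both phrases have the same opening (x) and the same cadence (imperfect authentic cadence): the second is a restatement, not a consequent, so this is a repeated phrase rather than a period.

repeated phrase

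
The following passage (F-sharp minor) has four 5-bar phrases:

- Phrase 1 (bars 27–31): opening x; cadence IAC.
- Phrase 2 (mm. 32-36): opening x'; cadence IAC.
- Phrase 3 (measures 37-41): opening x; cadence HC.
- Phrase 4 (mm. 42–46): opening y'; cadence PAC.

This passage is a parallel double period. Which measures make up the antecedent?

measures 27–36

In a double period the four phrases pair into a large antecedent (phrases 1–2, ending imperfect authentic cadence) and a large consequent (phrases 3–4, ending perfect authentic cadence). The antecedent spans bars 27–36.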